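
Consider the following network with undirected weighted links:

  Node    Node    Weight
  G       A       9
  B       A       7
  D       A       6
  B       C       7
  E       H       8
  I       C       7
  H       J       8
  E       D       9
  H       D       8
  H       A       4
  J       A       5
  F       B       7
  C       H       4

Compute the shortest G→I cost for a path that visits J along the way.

Shortest G→J: G–A–J = 14
Best J to I: J–H–C–I costing 19
Total via J: 14 + 19 = 33.

33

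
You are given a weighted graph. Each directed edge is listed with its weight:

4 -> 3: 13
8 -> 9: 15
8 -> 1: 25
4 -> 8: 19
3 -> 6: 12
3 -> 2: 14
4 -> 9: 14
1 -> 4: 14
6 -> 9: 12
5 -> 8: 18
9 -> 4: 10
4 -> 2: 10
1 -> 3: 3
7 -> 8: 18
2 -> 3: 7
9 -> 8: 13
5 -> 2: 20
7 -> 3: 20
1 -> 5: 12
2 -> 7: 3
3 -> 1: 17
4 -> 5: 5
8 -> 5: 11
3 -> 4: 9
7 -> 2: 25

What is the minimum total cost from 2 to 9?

30

Enumerating some paths:
2 → 3 → 4 → 9: 7+9+14 = 30
2 → 3 → 6 → 9: 7+12+12 = 31
2 → 7 → 8 → 9: 3+18+15 = 36
The minimum is 30 via 2 → 3 → 4 → 9.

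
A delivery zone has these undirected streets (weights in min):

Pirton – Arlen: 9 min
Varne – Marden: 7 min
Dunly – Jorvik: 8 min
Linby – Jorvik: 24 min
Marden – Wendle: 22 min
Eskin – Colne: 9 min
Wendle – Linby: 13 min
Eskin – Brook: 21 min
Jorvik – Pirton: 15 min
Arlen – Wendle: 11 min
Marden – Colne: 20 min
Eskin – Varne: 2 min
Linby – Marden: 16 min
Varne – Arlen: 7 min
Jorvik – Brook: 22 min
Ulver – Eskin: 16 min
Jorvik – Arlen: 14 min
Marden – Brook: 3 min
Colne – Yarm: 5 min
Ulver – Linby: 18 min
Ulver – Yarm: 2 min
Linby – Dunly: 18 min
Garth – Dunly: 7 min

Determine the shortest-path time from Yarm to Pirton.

Shortest distances from Yarm:
Yarm: 0
Ulver: 2  (via Yarm)
Colne: 5  (via Yarm)
Eskin: 14  (via Colne)
Varne: 16  (via Eskin)
Linby: 20  (via Ulver)
Marden: 23  (via Varne)
Arlen: 23  (via Varne)
Brook: 26  (via Marden)
Pirton: 32  (via Arlen)
Shortest route: Yarm → Colne → Eskin → Varne → Arlen → Pirton = 32 min.

32 min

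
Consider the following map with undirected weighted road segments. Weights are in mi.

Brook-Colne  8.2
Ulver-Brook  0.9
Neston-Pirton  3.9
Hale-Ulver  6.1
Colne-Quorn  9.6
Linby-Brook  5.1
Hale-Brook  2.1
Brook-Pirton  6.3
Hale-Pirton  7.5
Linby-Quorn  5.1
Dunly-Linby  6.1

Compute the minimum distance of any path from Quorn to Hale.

12.3 mi

Settle nodes by increasing distance from Quorn:
Quorn: 0
Linby: 5.1  (via Quorn)
Colne: 9.6  (via Quorn)
Brook: 10.2  (via Linby)
Ulver: 11.1  (via Brook)
Dunly: 11.2  (via Linby)
Hale: 12.3  (via Brook)
Shortest route: Quorn–Linby–Brook–Hale = 12.3 mi.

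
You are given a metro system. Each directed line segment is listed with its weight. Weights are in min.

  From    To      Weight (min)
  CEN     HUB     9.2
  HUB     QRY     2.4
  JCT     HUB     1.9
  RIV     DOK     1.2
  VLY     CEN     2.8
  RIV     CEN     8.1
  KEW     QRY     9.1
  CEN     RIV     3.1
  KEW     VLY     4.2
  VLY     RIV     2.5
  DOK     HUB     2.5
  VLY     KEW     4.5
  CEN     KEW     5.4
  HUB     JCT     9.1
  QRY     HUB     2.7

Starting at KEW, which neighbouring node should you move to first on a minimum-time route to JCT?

VLY

Enumerating some paths:
KEW - VLY - CEN - RIV - DOK - HUB - JCT: 4.2+2.8+3.1+1.2+2.5+9.1 = 22.9
KEW - VLY - RIV - DOK - HUB - JCT: 4.2+2.5+1.2+2.5+9.1 = 19.5
KEW - QRY - HUB - JCT: 9.1+2.7+9.1 = 20.9
Cheapest is KEW - VLY - RIV - DOK - HUB - JCT at 19.5 min.
So from KEW the first move is to VLY.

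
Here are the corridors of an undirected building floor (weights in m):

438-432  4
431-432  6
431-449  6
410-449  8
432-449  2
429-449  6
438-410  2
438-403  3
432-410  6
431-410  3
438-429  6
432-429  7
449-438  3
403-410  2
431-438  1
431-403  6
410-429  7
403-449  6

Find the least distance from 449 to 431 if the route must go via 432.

7 m

Shortest 449→432: 449–432 = 2
Shortest 432→431: 432–438–431 = 5
Total via 432: 2 + 5 = 7 m.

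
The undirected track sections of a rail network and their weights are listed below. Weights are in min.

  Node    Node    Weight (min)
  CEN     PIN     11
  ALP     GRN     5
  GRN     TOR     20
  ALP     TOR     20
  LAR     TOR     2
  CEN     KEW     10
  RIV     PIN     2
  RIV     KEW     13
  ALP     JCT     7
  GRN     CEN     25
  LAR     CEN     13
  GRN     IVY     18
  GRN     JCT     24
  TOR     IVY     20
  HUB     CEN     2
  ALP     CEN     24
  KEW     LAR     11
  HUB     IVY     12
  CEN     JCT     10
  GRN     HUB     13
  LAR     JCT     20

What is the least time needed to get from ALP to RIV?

30 min

Candidate routes:
ALP–GRN–HUB–CEN–PIN–RIV: 5+13+2+11+2 = 33
ALP–JCT–CEN–PIN–RIV: 7+10+11+2 = 30
The minimum is 30 min via ALP–JCT–CEN–PIN–RIV.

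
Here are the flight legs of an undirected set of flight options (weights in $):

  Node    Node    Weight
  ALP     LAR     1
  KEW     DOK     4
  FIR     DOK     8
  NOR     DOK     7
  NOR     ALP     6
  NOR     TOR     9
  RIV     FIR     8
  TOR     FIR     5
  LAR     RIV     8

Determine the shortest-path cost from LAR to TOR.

$16

Shortest distances from LAR:
LAR: 0
ALP: 1  (via LAR)
NOR: 7  (via ALP)
RIV: 8  (via LAR)
DOK: 14  (via NOR)
TOR: 16  (via NOR)
Shortest route: LAR → ALP → NOR → TOR = $16.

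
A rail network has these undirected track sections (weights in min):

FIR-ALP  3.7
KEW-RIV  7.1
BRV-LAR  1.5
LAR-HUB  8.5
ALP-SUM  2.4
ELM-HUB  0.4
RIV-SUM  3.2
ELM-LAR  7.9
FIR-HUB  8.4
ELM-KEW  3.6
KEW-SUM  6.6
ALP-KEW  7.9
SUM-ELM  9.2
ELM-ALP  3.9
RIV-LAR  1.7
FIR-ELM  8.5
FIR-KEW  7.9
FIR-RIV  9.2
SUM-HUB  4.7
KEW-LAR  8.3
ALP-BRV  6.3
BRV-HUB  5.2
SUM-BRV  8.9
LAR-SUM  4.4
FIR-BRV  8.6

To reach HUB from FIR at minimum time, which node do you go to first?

ALP

Enumerating some paths:
FIR–HUB: 8.4 = 8.4
FIR–ALP–ELM–HUB: 3.7+3.9+0.4 = 8
Cheapest is FIR–ALP–ELM–HUB at 8 min.
So from FIR the first move is to ALP.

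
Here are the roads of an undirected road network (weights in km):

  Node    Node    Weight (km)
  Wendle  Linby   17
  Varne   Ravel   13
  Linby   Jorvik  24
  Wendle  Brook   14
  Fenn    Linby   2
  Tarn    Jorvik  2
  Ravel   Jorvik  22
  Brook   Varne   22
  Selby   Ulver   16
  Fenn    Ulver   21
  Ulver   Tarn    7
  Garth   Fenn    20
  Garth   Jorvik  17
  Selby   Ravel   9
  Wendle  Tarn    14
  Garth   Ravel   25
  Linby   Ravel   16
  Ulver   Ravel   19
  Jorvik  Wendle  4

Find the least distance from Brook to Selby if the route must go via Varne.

Shortest Brook→Varne: Brook → Varne = 22
Shortest Varne→Selby: Varne → Ravel → Selby = 22
Total via Varne: 22 + 22 = 44 km.

44 km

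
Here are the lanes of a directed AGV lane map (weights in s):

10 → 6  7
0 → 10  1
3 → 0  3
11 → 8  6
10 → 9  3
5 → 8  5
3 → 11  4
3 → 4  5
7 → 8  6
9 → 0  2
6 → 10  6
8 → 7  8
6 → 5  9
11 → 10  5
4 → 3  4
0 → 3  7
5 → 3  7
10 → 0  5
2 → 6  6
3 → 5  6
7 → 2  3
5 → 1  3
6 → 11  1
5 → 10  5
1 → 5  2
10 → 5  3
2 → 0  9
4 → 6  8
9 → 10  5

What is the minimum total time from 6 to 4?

Enumerating some paths:
6 → 10 → 0 → 3 → 4: 6+5+7+5 = 23
6 → 5 → 3 → 4: 9+7+5 = 21
6 → 11 → 10 → 9 → 0 → 3 → 4: 1+5+3+2+7+5 = 23
6 → 11 → 10 → 0 → 3 → 4: 1+5+5+7+5 = 23
Cheapest is 6 → 5 → 3 → 4 at 21 s.

21 s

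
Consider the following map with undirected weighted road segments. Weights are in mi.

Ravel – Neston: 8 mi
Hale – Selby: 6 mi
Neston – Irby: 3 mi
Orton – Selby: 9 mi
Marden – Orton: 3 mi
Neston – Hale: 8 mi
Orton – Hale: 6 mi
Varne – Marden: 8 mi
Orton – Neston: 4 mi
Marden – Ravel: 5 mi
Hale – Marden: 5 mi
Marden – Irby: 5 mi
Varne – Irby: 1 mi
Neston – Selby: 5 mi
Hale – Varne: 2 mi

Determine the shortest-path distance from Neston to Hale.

Settle nodes by increasing distance from Neston:
Neston: 0
Irby: 3  (via Neston)
Varne: 4  (via Irby)
Orton: 4  (via Neston)
Selby: 5  (via Neston)
Hale: 6  (via Varne)
Shortest route: Neston–Irby–Varne–Hale = 6 mi.

6 mi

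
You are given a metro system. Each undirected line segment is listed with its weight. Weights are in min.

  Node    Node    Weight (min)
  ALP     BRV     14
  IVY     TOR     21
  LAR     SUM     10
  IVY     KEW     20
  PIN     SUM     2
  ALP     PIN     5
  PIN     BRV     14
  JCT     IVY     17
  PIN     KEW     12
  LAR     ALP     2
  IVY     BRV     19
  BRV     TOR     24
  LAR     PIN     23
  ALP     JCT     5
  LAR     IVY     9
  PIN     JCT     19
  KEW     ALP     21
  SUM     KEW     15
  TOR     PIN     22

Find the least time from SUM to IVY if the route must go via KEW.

34 min

Best SUM to KEW: SUM → PIN → KEW costing 14
Shortest KEW→IVY: KEW → IVY = 20
Total via KEW: 14 + 20 = 34 min.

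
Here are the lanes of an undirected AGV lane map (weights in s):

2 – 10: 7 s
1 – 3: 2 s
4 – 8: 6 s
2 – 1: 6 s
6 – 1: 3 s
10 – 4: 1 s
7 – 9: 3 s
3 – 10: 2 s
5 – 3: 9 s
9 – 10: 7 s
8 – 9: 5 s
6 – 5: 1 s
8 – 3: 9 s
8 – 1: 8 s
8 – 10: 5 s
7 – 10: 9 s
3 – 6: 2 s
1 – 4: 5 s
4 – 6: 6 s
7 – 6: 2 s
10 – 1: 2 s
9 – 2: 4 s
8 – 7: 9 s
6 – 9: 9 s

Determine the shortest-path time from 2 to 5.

Candidate routes:
2–1–3–6–5: 6+2+2+1 = 11
2–1–6–5: 6+3+1 = 10
Cheapest is 2–1–6–5 at 10 s.

10 s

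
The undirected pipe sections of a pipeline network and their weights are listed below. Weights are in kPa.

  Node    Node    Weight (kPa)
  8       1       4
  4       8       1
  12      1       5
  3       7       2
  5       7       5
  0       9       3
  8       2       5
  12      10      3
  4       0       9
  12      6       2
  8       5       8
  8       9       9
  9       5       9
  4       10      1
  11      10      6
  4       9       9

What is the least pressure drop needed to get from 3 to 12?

20 kPa

Enumerating some paths:
3 - 7 - 5 - 8 - 1 - 12: 2+5+8+4+5 = 24
3 - 7 - 5 - 9 - 4 - 10 - 12: 2+5+9+9+1+3 = 29
3 - 7 - 5 - 9 - 8 - 4 - 10 - 12: 2+5+9+9+1+1+3 = 30
3 - 7 - 5 - 8 - 4 - 10 - 12: 2+5+8+1+1+3 = 20
The minimum is 20 kPa via 3 - 7 - 5 - 8 - 4 - 10 - 12.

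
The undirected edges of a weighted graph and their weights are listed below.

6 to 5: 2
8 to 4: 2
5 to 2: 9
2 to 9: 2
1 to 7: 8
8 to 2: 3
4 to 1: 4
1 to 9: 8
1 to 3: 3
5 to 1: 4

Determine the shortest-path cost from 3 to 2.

Running Dijkstra from 3:
3: 0
1: 3  (via 3)
4: 7  (via 1)
5: 7  (via 1)
6: 9  (via 5)
8: 9  (via 4)
7: 11  (via 1)
9: 11  (via 1)
2: 12  (via 8)
Shortest route: 3–1–4–8–2 = 12.

12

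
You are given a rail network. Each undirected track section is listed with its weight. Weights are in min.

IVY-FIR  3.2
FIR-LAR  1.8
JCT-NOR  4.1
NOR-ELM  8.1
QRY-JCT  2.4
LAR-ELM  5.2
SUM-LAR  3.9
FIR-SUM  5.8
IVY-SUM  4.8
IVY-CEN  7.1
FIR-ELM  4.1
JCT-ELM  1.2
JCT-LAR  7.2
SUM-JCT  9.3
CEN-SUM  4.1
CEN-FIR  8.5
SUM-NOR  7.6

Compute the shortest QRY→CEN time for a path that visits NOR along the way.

18.2 min

Best QRY to NOR: QRY → JCT → NOR costing 6.5
Shortest NOR→CEN: NOR → SUM → CEN = 11.7
Total via NOR: 6.5 + 11.7 = 18.2 min.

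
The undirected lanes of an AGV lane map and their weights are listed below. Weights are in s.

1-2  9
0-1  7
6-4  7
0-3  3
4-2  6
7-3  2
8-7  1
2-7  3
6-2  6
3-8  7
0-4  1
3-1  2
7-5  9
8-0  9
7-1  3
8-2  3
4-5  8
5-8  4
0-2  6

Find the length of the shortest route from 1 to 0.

Compare a few routes:
1 - 0: 7 = 7
1 - 3 - 0: 2+3 = 5
Cheapest is 1 - 3 - 0 at 5 s.

5 s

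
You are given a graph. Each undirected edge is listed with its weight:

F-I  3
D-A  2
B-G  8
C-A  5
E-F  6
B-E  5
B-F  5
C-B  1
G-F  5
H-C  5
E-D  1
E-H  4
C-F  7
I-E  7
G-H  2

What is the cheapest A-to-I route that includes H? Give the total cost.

17

Best A to H: A–D–E–H costing 7
Shortest H→I: H–G–F–I = 10
Total via H: 7 + 10 = 17.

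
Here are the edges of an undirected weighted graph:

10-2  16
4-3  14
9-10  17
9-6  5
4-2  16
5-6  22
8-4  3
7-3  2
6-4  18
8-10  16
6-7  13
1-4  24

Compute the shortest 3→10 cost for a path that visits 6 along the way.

Shortest 3→6: 3 → 7 → 6 = 15
Shortest 6→10: 6 → 9 → 10 = 22
Total via 6: 15 + 22 = 37.

37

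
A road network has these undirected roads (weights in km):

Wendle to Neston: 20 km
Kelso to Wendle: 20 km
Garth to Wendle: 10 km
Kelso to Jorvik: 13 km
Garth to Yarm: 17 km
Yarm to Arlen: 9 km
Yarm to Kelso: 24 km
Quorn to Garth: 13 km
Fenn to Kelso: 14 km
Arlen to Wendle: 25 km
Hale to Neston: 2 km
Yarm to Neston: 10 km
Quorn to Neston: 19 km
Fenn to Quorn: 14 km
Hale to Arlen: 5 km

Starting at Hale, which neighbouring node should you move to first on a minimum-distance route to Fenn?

Enumerating some paths:
Hale–Neston–Yarm–Kelso–Fenn: 2+10+24+14 = 50
Hale–Arlen–Yarm–Kelso–Fenn: 5+9+24+14 = 52
Hale–Neston–Quorn–Fenn: 2+19+14 = 35
Cheapest is Hale–Neston–Quorn–Fenn at 35 km.
So from Hale the first move is to Neston.

Neston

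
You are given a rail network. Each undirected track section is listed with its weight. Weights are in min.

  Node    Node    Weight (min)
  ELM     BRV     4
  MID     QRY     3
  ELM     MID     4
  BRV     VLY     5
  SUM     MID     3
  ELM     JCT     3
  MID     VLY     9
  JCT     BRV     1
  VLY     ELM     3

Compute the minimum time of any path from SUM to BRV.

11 min

Running Dijkstra from SUM:
SUM: 0
MID: 3  (via SUM)
QRY: 6  (via MID)
ELM: 7  (via MID)
VLY: 10  (via ELM)
JCT: 10  (via ELM)
BRV: 11  (via ELM)
Shortest route: SUM → MID → ELM → BRV = 11 min.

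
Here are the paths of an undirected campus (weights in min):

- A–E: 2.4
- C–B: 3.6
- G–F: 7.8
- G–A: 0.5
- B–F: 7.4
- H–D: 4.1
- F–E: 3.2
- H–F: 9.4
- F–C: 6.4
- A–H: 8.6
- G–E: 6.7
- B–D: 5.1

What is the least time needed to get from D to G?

13.2 min

Enumerating some paths:
D–H–A–G: 4.1+8.6+0.5 = 13.2
D–B–F–E–A–G: 5.1+7.4+3.2+2.4+0.5 = 18.6
The minimum is 13.2 min via D–H–A–G.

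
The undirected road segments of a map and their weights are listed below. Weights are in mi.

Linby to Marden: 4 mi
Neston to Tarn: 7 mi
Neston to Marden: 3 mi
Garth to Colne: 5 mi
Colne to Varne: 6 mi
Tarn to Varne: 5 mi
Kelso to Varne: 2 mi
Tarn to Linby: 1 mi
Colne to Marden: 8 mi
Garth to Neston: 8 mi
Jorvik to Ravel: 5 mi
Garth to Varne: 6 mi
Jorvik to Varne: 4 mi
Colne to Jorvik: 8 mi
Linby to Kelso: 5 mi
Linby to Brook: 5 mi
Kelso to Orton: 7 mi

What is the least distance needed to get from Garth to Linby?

Running Dijkstra from Garth:
Garth: 0
Colne: 5  (via Garth)
Varne: 6  (via Garth)
Neston: 8  (via Garth)
Kelso: 8  (via Varne)
Jorvik: 10  (via Varne)
Marden: 11  (via Neston)
Tarn: 11  (via Varne)
Linby: 12  (via Tarn)
Shortest route: Garth → Varne → Tarn → Linby = 12 mi.

12 mi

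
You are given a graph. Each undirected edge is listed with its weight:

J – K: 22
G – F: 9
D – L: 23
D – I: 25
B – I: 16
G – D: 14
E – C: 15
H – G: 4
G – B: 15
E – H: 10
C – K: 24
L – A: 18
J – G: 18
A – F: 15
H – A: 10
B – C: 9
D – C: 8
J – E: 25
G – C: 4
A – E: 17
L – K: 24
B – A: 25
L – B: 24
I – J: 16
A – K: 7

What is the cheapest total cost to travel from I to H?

Enumerating some paths:
I–B–G–H: 16+15+4 = 35
I–B–C–G–H: 16+9+4+4 = 33
The minimum is 33 via I–B–C–G–H.

33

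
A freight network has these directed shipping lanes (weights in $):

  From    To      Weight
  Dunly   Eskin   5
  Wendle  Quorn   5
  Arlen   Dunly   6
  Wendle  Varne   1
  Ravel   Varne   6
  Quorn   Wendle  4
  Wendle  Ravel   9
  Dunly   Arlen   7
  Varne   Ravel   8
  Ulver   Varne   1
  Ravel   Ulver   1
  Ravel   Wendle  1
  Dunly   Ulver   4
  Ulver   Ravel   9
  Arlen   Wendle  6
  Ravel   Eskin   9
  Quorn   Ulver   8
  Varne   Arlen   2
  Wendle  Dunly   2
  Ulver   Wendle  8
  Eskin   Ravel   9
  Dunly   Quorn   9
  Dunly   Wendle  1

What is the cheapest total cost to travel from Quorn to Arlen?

Compare a few routes:
Quorn - Ulver - Varne - Arlen: 8+1+2 = 11
Quorn - Wendle - Dunly - Ulver - Varne - Arlen: 4+2+4+1+2 = 13
Quorn - Wendle - Varne - Arlen: 4+1+2 = 7
Quorn - Wendle - Dunly - Arlen: 4+2+7 = 13
Cheapest is Quorn - Wendle - Varne - Arlen at $7.

$7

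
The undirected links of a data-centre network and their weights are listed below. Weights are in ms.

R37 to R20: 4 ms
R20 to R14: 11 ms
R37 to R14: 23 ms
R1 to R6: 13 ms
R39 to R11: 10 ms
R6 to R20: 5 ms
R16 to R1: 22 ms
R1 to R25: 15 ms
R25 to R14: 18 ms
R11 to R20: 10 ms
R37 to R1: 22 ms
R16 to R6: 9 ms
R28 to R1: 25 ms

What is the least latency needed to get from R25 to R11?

39 ms

Enumerating some paths:
R25 → R1 → R6 → R20 → R11: 15+13+5+10 = 43
R25 → R14 → R20 → R11: 18+11+10 = 39
Cheapest is R25 → R14 → R20 → R11 at 39 ms.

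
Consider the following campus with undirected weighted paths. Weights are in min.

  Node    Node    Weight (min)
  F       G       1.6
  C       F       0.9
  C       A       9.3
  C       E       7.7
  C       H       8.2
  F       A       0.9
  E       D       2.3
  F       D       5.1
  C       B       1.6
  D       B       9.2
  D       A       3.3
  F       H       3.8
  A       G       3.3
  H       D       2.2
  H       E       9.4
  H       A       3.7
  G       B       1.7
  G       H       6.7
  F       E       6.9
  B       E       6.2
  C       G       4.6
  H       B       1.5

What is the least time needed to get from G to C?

2.5 min

Enumerating some paths:
G–B–C: 1.7+1.6 = 3.3
G–F–C: 1.6+0.9 = 2.5
G–C: 4.6 = 4.6
Cheapest is G–F–C at 2.5 min.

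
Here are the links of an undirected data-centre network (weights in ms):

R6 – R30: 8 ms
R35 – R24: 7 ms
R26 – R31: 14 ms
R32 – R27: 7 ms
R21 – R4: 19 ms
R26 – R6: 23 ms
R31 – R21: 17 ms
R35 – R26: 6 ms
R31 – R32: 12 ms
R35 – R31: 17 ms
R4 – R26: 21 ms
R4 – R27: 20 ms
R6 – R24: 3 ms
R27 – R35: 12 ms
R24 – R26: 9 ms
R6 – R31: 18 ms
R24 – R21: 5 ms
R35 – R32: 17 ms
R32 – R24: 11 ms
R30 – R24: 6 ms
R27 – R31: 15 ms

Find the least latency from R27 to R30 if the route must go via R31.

Best R27 to R31: R27–R31 costing 15
Shortest R31→R30: R31–R6–R30 = 26
Total via R31: 15 + 26 = 41 ms.

41 ms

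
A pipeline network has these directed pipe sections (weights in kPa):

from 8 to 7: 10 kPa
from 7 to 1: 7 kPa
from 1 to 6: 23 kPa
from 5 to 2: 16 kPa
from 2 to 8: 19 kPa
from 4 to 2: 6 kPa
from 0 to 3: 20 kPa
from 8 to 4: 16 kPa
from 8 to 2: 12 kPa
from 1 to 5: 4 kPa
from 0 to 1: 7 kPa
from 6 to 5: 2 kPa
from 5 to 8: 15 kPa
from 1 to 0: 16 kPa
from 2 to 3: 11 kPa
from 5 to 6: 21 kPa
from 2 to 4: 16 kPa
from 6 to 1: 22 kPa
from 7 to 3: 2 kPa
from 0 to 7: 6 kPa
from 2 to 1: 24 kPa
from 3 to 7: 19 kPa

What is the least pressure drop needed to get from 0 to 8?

26 kPa

Enumerating some paths:
0 → 1 → 5 → 2 → 8: 7+4+16+19 = 46
0 → 1 → 5 → 8: 7+4+15 = 26
0 → 7 → 1 → 5 → 8: 6+7+4+15 = 32
Cheapest is 0 → 1 → 5 → 8 at 26 kPa.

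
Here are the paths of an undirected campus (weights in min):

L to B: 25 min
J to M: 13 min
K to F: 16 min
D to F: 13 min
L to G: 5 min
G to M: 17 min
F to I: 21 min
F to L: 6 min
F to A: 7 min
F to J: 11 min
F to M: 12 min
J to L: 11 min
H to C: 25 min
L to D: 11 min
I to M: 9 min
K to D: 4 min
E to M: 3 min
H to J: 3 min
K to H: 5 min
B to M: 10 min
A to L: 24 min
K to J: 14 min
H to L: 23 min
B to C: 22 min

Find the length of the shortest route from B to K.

Settle nodes by increasing distance from B:
B: 0
M: 10  (via B)
E: 13  (via M)
I: 19  (via M)
C: 22  (via B)
F: 22  (via M)
J: 23  (via M)
L: 25  (via B)
H: 26  (via J)
G: 27  (via M)
A: 29  (via F)
K: 31  (via H)
Shortest route: B → M → J → H → K = 31 min.

31 min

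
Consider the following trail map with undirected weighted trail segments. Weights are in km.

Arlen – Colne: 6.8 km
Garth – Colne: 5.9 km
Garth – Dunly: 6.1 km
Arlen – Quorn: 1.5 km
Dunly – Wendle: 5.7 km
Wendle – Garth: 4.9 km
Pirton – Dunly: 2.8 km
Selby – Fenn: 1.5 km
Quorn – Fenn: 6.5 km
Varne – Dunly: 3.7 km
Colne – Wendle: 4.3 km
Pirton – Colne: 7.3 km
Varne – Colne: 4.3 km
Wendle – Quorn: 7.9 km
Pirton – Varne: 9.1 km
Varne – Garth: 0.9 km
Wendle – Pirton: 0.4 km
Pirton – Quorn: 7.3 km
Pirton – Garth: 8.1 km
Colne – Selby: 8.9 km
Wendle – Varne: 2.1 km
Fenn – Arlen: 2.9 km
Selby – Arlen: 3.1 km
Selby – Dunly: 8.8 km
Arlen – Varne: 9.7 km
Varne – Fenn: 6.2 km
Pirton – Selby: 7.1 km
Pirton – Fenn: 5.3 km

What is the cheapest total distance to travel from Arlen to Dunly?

11 km

Settle nodes by increasing distance from Arlen:
Arlen: 0
Quorn: 1.5  (via Arlen)
Fenn: 2.9  (via Arlen)
Selby: 3.1  (via Arlen)
Colne: 6.8  (via Arlen)
Pirton: 8.2  (via Fenn)
Wendle: 8.6  (via Pirton)
Varne: 9.1  (via Fenn)
Garth: 10  (via Varne)
Dunly: 11  (via Pirton)
Shortest route: Arlen–Fenn–Pirton–Dunly = 11 km.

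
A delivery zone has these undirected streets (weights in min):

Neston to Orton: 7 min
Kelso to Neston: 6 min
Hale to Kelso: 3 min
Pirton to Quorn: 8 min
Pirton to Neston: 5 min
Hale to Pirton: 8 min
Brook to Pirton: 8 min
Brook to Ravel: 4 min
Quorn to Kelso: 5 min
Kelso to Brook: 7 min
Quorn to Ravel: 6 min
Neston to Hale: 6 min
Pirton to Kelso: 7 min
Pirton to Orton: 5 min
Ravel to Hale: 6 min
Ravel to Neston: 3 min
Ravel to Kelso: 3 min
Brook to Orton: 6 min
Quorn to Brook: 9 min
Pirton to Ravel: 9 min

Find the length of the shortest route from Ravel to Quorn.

6 min

Enumerating some paths:
Ravel → Brook → Quorn: 4+9 = 13
Ravel → Quorn: 6 = 6
Ravel → Hale → Kelso → Quorn: 6+3+5 = 14
Ravel → Kelso → Quorn: 3+5 = 8
The minimum is 6 min via Ravel → Quorn.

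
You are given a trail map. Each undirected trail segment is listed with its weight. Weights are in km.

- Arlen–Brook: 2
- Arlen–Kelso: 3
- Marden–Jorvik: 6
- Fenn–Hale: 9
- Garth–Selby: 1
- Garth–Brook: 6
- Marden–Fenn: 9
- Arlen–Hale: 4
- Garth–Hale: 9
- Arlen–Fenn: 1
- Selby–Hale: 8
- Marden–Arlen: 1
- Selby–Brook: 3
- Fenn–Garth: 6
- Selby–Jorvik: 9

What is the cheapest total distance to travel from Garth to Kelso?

Candidate routes:
Garth - Brook - Arlen - Kelso: 6+2+3 = 11
Garth - Selby - Brook - Arlen - Kelso: 1+3+2+3 = 9
Garth - Fenn - Arlen - Kelso: 6+1+3 = 10
Cheapest is Garth - Selby - Brook - Arlen - Kelso at 9 km.

9 km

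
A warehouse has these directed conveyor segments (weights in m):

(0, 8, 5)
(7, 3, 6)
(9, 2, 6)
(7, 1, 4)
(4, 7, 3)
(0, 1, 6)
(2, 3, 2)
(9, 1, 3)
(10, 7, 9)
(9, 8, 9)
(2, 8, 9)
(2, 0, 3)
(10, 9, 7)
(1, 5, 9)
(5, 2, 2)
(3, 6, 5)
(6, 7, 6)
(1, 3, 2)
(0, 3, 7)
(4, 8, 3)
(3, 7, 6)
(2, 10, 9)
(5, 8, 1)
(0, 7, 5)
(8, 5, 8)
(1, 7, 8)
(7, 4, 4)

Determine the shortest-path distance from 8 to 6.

Shortest distances from 8:
8: 0
5: 8  (via 8)
2: 10  (via 5)
3: 12  (via 2)
0: 13  (via 2)
6: 17  (via 3)
Shortest route: 8 → 5 → 2 → 3 → 6 = 17 m.

17 m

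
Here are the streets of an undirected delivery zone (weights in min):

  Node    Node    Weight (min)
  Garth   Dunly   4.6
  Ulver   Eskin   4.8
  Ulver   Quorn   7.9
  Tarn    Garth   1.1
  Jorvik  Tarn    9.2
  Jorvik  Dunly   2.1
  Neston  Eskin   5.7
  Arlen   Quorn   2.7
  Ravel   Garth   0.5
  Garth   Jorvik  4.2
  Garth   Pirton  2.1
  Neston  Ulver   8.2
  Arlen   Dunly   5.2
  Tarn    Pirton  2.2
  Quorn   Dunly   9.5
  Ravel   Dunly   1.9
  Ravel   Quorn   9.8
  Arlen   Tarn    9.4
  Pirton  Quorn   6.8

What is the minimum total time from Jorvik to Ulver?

Candidate routes:
Jorvik → Dunly → Arlen → Quorn → Ulver: 2.1+5.2+2.7+7.9 = 17.9
Jorvik → Dunly → Quorn → Ulver: 2.1+9.5+7.9 = 19.5
Jorvik → Dunly → Ravel → Garth → Pirton → Quorn → Ulver: 2.1+1.9+0.5+2.1+6.8+7.9 = 21.3
Jorvik → Garth → Pirton → Quorn → Ulver: 4.2+2.1+6.8+7.9 = 21
The minimum is 17.9 min via Jorvik → Dunly → Arlen → Quorn → Ulver.

17.9 min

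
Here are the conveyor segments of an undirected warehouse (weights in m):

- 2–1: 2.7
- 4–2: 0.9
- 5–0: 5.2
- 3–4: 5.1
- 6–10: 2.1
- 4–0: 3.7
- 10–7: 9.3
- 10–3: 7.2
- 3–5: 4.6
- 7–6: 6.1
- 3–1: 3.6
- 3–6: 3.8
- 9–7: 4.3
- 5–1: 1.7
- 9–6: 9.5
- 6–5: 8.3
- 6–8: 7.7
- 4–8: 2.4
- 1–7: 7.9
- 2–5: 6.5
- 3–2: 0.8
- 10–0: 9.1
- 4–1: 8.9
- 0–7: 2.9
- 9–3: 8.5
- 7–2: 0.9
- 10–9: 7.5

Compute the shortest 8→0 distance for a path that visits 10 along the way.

Best 8 to 10: 8–6–10 costing 9.8
Best 10 to 0: 10–0 costing 9.1
Total via 10: 9.8 + 9.1 = 18.9 m.

18.9 m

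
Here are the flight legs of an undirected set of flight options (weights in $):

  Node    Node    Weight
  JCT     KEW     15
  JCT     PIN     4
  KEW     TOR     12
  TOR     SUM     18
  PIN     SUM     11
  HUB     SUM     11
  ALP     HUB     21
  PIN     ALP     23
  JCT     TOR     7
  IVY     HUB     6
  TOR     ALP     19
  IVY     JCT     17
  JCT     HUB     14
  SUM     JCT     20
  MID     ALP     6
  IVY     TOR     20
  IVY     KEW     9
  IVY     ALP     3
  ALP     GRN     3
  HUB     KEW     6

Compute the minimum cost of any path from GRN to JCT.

$23

Running Dijkstra from GRN:
GRN: 0
ALP: 3  (via GRN)
IVY: 6  (via ALP)
MID: 9  (via ALP)
HUB: 12  (via IVY)
KEW: 15  (via IVY)
TOR: 22  (via ALP)
SUM: 23  (via HUB)
JCT: 23  (via IVY)
Shortest route: GRN–ALP–IVY–JCT = $23.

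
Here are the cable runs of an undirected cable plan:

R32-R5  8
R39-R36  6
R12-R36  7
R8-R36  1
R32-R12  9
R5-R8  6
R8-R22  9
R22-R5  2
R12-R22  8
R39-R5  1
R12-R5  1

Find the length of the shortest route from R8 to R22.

8

Compare a few routes:
R8 → R22: 9 = 9
R8 → R5 → R22: 6+2 = 8
The minimum is 8 via R8 → R5 → R22.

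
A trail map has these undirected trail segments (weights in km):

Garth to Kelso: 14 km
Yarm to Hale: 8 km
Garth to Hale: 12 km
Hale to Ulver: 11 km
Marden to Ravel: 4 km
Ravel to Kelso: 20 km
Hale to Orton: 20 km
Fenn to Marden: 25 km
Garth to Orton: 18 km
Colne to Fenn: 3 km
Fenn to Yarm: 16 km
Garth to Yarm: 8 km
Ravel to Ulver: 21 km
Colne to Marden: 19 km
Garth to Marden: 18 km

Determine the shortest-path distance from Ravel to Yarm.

30 km

Settle nodes by increasing distance from Ravel:
Ravel: 0
Marden: 4  (via Ravel)
Kelso: 20  (via Ravel)
Ulver: 21  (via Ravel)
Garth: 22  (via Marden)
Colne: 23  (via Marden)
Fenn: 26  (via Colne)
Yarm: 30  (via Garth)
Shortest route: Ravel–Marden–Garth–Yarm = 30 km.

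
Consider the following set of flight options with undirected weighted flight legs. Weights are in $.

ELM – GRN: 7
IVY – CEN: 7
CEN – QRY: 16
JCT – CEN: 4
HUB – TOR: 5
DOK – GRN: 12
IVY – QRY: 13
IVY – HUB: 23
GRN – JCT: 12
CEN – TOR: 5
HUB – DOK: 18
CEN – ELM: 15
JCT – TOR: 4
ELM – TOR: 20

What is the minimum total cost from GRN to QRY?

$32

Compare a few routes:
GRN–JCT–TOR–CEN–QRY: 12+4+5+16 = 37
GRN–JCT–CEN–QRY: 12+4+16 = 32
GRN–JCT–CEN–IVY–QRY: 12+4+7+13 = 36
GRN–ELM–CEN–QRY: 7+15+16 = 38
Cheapest is GRN–JCT–CEN–QRY at $32.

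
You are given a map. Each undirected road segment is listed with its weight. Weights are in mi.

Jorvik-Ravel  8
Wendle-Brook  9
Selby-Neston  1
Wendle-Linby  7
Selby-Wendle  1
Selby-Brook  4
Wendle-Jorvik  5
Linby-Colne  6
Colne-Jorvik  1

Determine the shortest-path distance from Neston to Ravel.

15 mi

Shortest distances from Neston:
Neston: 0
Selby: 1  (via Neston)
Wendle: 2  (via Selby)
Brook: 5  (via Selby)
Jorvik: 7  (via Wendle)
Colne: 8  (via Jorvik)
Linby: 9  (via Wendle)
Ravel: 15  (via Jorvik)
Shortest route: Neston → Selby → Wendle → Jorvik → Ravel = 15 mi.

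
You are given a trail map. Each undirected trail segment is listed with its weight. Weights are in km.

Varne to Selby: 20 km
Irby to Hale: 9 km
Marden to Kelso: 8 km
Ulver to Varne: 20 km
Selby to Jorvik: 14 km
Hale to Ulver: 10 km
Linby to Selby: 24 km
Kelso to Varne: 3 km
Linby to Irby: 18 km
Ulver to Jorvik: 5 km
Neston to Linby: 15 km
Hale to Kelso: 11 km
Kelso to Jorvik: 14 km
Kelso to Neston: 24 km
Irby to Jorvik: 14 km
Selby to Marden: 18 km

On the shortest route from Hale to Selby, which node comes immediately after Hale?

Ulver

Compare a few routes:
Hale → Kelso → Marden → Selby: 11+8+18 = 37
Hale → Ulver → Jorvik → Selby: 10+5+14 = 29
Hale → Kelso → Varne → Selby: 11+3+20 = 34
Cheapest is Hale → Ulver → Jorvik → Selby at 29 km.
So from Hale the first move is to Ulver.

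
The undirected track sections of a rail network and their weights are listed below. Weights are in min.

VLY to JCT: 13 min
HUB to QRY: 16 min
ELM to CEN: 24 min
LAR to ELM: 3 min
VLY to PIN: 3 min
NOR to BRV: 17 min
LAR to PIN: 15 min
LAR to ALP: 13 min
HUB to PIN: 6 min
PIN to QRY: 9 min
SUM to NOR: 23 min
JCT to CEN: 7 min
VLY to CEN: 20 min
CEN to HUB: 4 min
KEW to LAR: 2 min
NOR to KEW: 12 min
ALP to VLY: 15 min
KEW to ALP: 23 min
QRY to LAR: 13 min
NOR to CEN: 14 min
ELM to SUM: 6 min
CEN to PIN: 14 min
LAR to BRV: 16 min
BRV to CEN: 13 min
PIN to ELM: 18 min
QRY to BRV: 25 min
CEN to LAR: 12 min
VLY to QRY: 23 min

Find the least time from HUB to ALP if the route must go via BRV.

Best HUB to BRV: HUB–CEN–BRV costing 17
Shortest BRV→ALP: BRV–LAR–ALP = 29
Total via BRV: 17 + 29 = 46 min.

46 min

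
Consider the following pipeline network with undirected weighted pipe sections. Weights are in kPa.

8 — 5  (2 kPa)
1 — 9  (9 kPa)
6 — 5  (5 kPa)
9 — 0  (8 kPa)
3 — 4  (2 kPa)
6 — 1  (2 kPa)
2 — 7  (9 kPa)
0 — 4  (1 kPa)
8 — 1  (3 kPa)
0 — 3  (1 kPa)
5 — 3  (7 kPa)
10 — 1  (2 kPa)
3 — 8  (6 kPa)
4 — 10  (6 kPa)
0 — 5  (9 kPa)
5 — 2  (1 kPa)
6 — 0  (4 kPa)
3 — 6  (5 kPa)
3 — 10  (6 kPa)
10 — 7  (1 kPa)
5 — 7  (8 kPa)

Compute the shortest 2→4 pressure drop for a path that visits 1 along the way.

13 kPa

Shortest 2→1: 2–5–8–1 = 6
Shortest 1→4: 1–6–0–4 = 7
Total via 1: 6 + 7 = 13 kPa.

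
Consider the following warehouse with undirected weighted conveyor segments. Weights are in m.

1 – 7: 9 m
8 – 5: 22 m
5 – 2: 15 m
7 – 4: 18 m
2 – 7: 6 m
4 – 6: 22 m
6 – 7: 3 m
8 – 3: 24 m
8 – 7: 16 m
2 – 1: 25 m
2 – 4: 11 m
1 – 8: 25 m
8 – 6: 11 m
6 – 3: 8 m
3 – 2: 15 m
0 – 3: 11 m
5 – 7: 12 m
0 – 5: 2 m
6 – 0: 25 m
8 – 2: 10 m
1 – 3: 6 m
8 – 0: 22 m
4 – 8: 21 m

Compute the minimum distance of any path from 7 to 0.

Running Dijkstra from 7:
7: 0
6: 3  (via 7)
2: 6  (via 7)
1: 9  (via 7)
3: 11  (via 6)
5: 12  (via 7)
0: 14  (via 5)
Shortest route: 7–5–0 = 14 m.

14 m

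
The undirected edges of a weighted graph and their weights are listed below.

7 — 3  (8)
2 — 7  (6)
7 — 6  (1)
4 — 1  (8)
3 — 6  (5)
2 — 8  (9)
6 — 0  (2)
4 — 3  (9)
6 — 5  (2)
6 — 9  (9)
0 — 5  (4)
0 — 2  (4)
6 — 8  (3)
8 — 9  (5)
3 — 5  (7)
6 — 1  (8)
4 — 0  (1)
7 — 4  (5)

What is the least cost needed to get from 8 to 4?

Settle nodes by increasing distance from 8:
8: 0
6: 3  (via 8)
7: 4  (via 6)
0: 5  (via 6)
5: 5  (via 6)
9: 5  (via 8)
4: 6  (via 0)
Shortest route: 8–6–0–4 = 6.

6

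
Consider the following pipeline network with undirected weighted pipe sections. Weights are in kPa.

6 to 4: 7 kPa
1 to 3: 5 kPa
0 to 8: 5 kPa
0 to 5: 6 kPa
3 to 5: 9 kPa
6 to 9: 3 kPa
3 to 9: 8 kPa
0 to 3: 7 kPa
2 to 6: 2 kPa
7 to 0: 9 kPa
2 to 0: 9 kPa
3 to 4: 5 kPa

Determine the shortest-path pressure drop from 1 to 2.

Shortest distances from 1:
1: 0
3: 5  (via 1)
4: 10  (via 3)
0: 12  (via 3)
9: 13  (via 3)
5: 14  (via 3)
6: 16  (via 9)
8: 17  (via 0)
2: 18  (via 6)
Shortest route: 1 → 3 → 9 → 6 → 2 = 18 kPa.

18 kPa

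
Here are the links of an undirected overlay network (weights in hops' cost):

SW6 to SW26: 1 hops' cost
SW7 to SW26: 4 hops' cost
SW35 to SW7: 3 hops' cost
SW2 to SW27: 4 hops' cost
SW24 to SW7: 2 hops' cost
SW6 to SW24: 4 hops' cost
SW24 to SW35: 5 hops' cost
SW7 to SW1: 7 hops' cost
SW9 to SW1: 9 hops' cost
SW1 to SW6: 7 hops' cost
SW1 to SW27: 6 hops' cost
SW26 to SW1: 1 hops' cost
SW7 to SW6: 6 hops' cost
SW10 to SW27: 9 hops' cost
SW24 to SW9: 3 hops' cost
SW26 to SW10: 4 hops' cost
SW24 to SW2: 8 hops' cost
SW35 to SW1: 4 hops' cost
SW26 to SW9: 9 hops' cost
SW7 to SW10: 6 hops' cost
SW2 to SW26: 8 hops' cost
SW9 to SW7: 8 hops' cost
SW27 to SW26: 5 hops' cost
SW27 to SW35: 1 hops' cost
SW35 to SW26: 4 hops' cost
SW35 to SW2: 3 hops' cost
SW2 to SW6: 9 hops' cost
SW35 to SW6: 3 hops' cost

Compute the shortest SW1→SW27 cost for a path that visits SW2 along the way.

Best SW1 to SW2: SW1–SW35–SW2 costing 7
Shortest SW2→SW27: SW2–SW27 = 4
Total via SW2: 7 + 4 = 11 hops' cost.

11 hops' cost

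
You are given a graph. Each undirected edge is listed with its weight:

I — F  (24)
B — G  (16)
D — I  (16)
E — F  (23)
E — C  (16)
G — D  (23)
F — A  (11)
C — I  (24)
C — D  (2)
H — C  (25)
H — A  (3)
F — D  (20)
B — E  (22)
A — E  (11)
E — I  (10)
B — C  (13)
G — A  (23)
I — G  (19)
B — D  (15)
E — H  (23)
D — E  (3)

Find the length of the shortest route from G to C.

Compare a few routes:
G → D → C: 23+2 = 25
G → I → E → D → C: 19+10+3+2 = 34
G → B → D → C: 16+15+2 = 33
G → B → C: 16+13 = 29
Cheapest is G → D → C at 25.

25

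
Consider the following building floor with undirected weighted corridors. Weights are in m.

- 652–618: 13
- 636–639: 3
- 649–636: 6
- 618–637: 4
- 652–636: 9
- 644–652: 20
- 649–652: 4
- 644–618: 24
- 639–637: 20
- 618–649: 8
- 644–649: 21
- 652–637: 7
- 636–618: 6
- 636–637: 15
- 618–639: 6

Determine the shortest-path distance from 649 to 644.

Shortest distances from 649:
649: 0
652: 4  (via 649)
636: 6  (via 649)
618: 8  (via 649)
639: 9  (via 636)
637: 11  (via 652)
644: 21  (via 649)
Shortest route: 649 → 644 = 21 m.

21 m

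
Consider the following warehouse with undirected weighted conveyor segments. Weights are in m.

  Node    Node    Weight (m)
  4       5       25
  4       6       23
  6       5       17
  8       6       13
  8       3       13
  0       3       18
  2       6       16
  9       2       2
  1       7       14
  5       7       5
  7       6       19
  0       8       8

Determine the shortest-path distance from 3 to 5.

Settle nodes by increasing distance from 3:
3: 0
8: 13  (via 3)
0: 18  (via 3)
6: 26  (via 8)
2: 42  (via 6)
5: 43  (via 6)
Shortest route: 3–8–6–5 = 43 m.

43 m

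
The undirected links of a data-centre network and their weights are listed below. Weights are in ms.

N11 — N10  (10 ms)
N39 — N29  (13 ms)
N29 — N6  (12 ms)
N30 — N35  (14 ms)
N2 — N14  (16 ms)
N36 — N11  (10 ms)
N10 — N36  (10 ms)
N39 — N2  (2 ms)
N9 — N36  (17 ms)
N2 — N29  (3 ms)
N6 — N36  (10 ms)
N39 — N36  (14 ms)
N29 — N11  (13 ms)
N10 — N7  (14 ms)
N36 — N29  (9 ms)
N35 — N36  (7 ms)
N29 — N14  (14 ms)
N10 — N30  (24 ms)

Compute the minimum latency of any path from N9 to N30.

Compare a few routes:
N9 → N36 → N29 → N11 → N10 → N30: 17+9+13+10+24 = 73
N9 → N36 → N35 → N30: 17+7+14 = 38
N9 → N36 → N11 → N10 → N30: 17+10+10+24 = 61
N9 → N36 → N10 → N30: 17+10+24 = 51
Cheapest is N9 → N36 → N35 → N30 at 38 ms.

38 ms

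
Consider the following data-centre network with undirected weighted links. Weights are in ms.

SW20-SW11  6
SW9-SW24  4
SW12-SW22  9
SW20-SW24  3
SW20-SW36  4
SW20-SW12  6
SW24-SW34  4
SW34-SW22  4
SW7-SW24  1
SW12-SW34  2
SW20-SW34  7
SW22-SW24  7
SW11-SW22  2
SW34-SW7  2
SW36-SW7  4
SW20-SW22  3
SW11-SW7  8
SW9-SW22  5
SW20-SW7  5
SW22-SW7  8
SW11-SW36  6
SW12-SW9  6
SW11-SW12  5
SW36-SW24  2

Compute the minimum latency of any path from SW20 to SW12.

6 ms

Running Dijkstra from SW20:
SW20: 0
SW22: 3  (via SW20)
SW24: 3  (via SW20)
SW36: 4  (via SW20)
SW7: 4  (via SW24)
SW11: 5  (via SW22)
SW12: 6  (via SW20)
Shortest route: SW20 → SW12 = 6 ms.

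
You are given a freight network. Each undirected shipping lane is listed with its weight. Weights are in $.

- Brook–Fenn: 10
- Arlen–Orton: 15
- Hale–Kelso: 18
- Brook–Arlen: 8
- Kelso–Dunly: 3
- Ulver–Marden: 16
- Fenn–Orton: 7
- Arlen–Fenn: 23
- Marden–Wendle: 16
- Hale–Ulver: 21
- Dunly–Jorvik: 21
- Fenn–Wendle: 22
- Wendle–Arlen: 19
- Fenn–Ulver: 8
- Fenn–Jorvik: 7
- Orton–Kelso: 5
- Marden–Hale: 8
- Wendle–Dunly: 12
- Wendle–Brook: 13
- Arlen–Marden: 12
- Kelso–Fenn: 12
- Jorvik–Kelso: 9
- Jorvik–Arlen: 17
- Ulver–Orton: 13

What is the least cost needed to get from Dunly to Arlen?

$23

Settle nodes by increasing distance from Dunly:
Dunly: 0
Kelso: 3  (via Dunly)
Orton: 8  (via Kelso)
Jorvik: 12  (via Kelso)
Wendle: 12  (via Dunly)
Fenn: 15  (via Kelso)
Hale: 21  (via Kelso)
Ulver: 21  (via Orton)
Arlen: 23  (via Orton)
Shortest route: Dunly → Kelso → Orton → Arlen = $23.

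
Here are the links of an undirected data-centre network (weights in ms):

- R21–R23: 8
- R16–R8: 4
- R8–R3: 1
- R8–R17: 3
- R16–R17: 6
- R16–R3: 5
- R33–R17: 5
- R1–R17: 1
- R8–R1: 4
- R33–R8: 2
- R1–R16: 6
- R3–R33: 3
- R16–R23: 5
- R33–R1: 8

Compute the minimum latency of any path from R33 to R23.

Shortest distances from R33:
R33: 0
R8: 2  (via R33)
R3: 3  (via R33)
R17: 5  (via R33)
R16: 6  (via R8)
R1: 6  (via R8)
R23: 11  (via R16)
Shortest route: R33–R8–R16–R23 = 11 ms.

11 ms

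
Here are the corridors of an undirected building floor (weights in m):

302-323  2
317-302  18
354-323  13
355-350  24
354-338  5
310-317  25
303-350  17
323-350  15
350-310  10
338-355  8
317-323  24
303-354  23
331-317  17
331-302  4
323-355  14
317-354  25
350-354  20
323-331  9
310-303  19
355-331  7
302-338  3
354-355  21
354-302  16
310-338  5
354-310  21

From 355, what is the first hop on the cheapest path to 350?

338

Candidate routes:
355–338–310–350: 8+5+10 = 23
355–331–302–323–350: 7+4+2+15 = 28
355–350: 24 = 24
355–338–302–323–350: 8+3+2+15 = 28
The minimum is 23 m via 355–338–310–350.
So from 355 the first move is to 338.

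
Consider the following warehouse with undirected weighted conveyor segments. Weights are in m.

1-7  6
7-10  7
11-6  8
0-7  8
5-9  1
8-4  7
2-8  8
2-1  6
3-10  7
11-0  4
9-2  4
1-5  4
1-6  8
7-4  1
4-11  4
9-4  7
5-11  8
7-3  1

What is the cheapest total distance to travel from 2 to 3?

13 m

Candidate routes:
2–8–4–7–3: 8+7+1+1 = 17
2–9–5–11–4–7–3: 4+1+8+4+1+1 = 19
2–9–5–1–7–3: 4+1+4+6+1 = 16
2–1–7–3: 6+6+1 = 13
Cheapest is 2–1–7–3 at 13 m.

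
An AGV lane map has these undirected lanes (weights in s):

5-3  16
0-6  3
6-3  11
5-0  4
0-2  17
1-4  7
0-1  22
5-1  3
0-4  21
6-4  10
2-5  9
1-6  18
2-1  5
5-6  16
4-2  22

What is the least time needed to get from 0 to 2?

12 s

Settle nodes by increasing distance from 0:
0: 0
6: 3  (via 0)
5: 4  (via 0)
1: 7  (via 5)
2: 12  (via 1)
Shortest route: 0 → 5 → 1 → 2 = 12 s.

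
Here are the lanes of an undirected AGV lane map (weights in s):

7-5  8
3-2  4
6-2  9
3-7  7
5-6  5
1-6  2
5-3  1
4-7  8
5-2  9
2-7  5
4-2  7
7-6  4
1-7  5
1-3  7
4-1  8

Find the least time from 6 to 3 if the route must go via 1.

Best 6 to 1: 6–1 costing 2
Shortest 1→3: 1–3 = 7
Total via 1: 2 + 7 = 9 s.

9 s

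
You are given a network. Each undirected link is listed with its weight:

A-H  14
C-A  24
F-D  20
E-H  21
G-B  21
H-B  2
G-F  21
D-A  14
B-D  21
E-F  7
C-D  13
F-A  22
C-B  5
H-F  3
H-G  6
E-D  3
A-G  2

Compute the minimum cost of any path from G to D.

16

Settle nodes by increasing distance from G:
G: 0
A: 2  (via G)
H: 6  (via G)
B: 8  (via H)
F: 9  (via H)
C: 13  (via B)
D: 16  (via A)
Shortest route: G–A–D = 16.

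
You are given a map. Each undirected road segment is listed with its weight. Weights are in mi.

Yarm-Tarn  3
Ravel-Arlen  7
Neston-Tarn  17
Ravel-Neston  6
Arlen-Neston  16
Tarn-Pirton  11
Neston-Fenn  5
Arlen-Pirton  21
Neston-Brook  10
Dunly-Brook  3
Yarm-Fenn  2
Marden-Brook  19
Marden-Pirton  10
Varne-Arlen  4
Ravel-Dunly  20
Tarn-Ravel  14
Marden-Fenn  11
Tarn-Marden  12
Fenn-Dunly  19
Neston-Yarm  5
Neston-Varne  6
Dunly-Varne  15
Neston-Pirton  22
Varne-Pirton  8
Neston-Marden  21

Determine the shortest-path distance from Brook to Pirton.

24 mi

Settle nodes by increasing distance from Brook:
Brook: 0
Dunly: 3  (via Brook)
Neston: 10  (via Brook)
Yarm: 15  (via Neston)
Fenn: 15  (via Neston)
Varne: 16  (via Neston)
Ravel: 16  (via Neston)
Tarn: 18  (via Yarm)
Marden: 19  (via Brook)
Arlen: 20  (via Varne)
Pirton: 24  (via Varne)
Shortest route: Brook → Neston → Varne → Pirton = 24 mi.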